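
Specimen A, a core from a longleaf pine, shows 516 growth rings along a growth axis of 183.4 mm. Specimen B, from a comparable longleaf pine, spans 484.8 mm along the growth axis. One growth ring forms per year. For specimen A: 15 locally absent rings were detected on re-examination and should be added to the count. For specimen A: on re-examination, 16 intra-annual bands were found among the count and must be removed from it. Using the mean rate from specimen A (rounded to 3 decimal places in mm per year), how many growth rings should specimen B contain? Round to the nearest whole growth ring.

Specimen A: adjusted count: 516 − 16 + 15 = 515 growth rings.
A: Mean rate = 183.4 mm / 515 years ≈ 0.356 mm/yr.
Specimen B: 484.8 mm / 0.356 mm per year = 1361.80 years ≈ 1362 growth rings.

1362 growth rings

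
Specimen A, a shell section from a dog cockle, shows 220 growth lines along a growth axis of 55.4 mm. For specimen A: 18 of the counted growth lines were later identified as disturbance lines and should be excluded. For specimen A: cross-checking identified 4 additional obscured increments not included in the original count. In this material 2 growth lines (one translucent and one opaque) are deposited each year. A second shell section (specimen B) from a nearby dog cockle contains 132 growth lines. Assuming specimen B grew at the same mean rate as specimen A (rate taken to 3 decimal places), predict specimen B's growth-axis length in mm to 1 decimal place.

35.5 mm

Specimen A: adjusted count: 220 − 18 + 4 = 206 growth lines.
Specimen A: dividing by 2 growth lines per year: 206 / 2 = 103 years.
A: 55.4 mm over 103 years gives 55.4 / 103 ≈ 0.538 mm per year.
Specimen B: 132 growth lines at 2 per year is 132 / 2 = 66 years. For B, 0.538 mm/year × 66 years = 35.5 mm.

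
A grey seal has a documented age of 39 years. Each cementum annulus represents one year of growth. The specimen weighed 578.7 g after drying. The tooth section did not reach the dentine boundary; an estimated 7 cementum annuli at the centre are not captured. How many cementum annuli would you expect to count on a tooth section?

One cementum annulus per year gives 39 cementum annuli over 39 years.
Less the 7 uncaptured cementum annuli: 39 − 7 = 32.

32 cementum annuli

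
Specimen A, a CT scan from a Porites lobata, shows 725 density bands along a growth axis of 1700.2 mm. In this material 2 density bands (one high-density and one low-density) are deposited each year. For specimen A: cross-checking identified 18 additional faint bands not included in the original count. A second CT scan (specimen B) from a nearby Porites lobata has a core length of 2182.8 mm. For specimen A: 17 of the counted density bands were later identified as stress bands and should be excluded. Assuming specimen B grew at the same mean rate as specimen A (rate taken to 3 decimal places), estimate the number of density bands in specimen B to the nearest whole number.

932 density bands

Specimen A: adjusted count: 725 − 17 + 18 = 726 density bands.
Specimen A: 726 density bands at 2 per year is 726 / 2 = 363 years.
A: Mean rate = 1700.2 mm / 363 years ≈ 4.684 mm/yr.
For B, 2182.8 / 4.684 = 466.01 years; at 2 density bands per year that is 466.01 × 2 ≈ 932 density bands.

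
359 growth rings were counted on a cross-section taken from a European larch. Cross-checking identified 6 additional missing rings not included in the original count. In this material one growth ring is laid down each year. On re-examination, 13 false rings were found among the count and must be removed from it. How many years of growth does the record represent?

Correcting the raw count gives 359 − 13 + 6 = 352 true growth rings.
At one growth ring per year, that is 352 years.

352 yr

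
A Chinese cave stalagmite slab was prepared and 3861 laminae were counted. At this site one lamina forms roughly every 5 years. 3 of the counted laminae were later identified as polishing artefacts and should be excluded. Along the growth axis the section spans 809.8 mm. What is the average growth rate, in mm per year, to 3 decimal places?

0.042 mm per year

Correcting the raw count gives 3861 − 3 = 3858 true laminae.
Multiplying by 5 years per lamina: 3858 × 5 = 19290 years.
809.8 mm over 19290 years gives 809.8 / 19290 ≈ 0.042 mm per year.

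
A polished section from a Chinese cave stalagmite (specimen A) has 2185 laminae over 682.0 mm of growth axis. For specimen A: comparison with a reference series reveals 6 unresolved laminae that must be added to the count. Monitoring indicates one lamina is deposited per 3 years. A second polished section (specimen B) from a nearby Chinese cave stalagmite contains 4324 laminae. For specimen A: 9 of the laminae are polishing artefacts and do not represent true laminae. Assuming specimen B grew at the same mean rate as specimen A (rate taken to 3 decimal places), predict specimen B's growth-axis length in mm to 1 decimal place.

1349.1 mm

Specimen A: after corrections the count is 2185 − 9 + 6 = 2182 laminae.
Specimen A: at 3 years per lamina, 2182 × 3 = 6546 years.
A: 682.0 mm over 6546 years gives 682.0 / 6546 ≈ 0.104 mm per year.
Specimen B: multiplying by 3 years per lamina: 4324 × 3 = 12972 years. For B, 0.104 mm/year × 12972 years = 1349.1 mm.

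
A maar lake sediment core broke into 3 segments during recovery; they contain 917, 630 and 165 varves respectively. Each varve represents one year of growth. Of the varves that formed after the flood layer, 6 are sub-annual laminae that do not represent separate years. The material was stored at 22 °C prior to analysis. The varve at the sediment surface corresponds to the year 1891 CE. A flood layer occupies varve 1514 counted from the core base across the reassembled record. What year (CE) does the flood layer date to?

1699 CE

Total varves = 917 + 630 + 165 = 1712.
Between varve 1514 and the sediment surface there are 1712 − 1514 = 198 varves.
Removing the 6 false varves leaves 198 − 6 = 192 true varves beyond the flood layer.
1891 − 192 = 1699 CE.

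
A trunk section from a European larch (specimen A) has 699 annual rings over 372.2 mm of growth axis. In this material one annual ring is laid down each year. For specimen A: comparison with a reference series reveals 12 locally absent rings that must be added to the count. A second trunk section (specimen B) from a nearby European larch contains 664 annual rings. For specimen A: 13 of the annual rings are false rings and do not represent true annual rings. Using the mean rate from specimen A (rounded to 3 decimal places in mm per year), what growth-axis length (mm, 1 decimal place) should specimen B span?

Specimen A: true annual ring count = 699 − 13 + 12 = 698.
A: Mean rate = 372.2 mm / 698 years ≈ 0.533 mm per year.
B's length ≈ 0.533 × 664 = 353.9 mm.

353.9 mm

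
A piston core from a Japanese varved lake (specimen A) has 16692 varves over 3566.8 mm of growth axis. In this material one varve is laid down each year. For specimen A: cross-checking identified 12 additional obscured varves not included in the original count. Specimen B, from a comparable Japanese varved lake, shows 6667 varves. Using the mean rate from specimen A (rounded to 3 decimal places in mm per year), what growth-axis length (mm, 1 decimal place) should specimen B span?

1426.7 mm

Specimen A: correcting the raw count gives 16692 + 12 = 16704 true varves.
A: Extension rate ≈ 3566.8 / 16704 = 0.214 mm per year.
Length of B = 0.214 × 6667 = 1426.7 mm.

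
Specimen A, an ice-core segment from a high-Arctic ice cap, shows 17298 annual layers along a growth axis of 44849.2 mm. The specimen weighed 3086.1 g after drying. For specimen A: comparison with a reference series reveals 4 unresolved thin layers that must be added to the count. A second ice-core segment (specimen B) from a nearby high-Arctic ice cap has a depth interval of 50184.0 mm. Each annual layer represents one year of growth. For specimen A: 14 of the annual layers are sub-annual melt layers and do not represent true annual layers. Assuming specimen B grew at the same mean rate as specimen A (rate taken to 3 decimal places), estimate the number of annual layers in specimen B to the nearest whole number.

19346 annual layers

Specimen A: true annual layer count = 17298 − 14 + 4 = 17288.
A: Mean rate = 44849.2 mm / 17288 years ≈ 2.594 mm per year.
For B, 50184.0 / 2.594 = 19346.18 years ≈ 19346 annual layers.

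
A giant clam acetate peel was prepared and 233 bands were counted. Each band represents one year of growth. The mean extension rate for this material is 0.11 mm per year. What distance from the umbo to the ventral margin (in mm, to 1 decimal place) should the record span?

233 years of growth are recorded.
Length ≈ 0.11 × 233 = 25.6 mm.

25.6 mm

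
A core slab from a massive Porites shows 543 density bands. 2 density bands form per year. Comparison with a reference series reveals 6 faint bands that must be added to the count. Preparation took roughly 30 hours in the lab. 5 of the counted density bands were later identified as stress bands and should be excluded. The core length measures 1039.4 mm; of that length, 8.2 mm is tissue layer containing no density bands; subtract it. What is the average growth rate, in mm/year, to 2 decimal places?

3.79 mm/year

Correcting the raw count gives 543 − 5 + 6 = 544 true density bands.
With 2 density bands per year, 544 / 2 = 272 years.
The growth record spans 1039.4 − 8.2 = 1031.2 mm.
Mean rate = 1031.2 mm / 272 years ≈ 3.79 mm/year.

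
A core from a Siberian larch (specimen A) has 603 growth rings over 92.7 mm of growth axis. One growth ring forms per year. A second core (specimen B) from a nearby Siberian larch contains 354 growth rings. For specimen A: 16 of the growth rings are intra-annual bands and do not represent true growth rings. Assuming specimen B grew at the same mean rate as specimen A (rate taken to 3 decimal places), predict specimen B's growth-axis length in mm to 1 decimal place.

55.9 mm

Specimen A: correcting the raw count gives 603 − 16 = 587 true growth rings.
A: Mean rate = 92.7 mm / 587 years ≈ 0.158 mm/yr.
For B, 0.158 mm/year × 354 years = 55.9 mm.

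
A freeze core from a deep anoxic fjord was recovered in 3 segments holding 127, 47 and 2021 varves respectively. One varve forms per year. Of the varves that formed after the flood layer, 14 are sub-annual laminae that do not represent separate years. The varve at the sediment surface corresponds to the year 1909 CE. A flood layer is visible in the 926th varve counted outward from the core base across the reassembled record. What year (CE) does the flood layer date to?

654 CE

Total varves = 127 + 47 + 2021 = 2195.
Between varve 926 and the sediment surface there are 2195 − 926 = 1269 varves.
Removing the 14 false varves leaves 1269 − 14 = 1255 true varves beyond the flood layer.
1909 − 1255 = 654 CE.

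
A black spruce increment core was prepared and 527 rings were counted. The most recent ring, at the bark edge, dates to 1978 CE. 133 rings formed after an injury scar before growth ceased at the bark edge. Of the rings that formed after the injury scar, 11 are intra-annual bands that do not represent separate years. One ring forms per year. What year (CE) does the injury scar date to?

There are 133 rings younger than the injury scar.
Removing the 11 false rings leaves 133 − 11 = 122 true rings beyond the injury scar.
1978 − 122 = 1856 CE.

1856 CE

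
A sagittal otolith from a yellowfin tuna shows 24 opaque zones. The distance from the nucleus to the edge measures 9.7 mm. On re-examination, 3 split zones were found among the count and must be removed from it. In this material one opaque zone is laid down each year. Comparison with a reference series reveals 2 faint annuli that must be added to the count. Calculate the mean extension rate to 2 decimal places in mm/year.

True opaque zone count = 24 − 3 + 2 = 23.
9.7 mm over 23 years gives 9.7 / 23 ≈ 0.42 mm/year.

0.42 mm/year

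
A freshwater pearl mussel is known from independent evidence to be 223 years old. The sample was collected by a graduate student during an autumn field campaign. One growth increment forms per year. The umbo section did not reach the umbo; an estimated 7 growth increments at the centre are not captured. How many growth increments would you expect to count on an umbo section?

216 growth increments

Expected growth increments over 223 years: 223.
Less the 7 uncaptured growth increments: 223 − 7 = 216.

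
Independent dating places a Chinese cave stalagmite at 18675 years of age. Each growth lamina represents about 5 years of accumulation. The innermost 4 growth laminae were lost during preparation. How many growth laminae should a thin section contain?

Expected growth laminae: 18675 / 5 = 3735.
3735 − 4 missed = 3731 growth laminae expected in the prepared section.

3731 growth laminae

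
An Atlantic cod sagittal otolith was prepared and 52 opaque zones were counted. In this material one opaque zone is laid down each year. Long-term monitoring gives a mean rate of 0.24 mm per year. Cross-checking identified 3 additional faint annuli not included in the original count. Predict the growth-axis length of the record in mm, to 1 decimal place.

After corrections the count is 52 + 3 = 55 opaque zones.
Predicted length = 0.24 mm/year × 55 years = 13.2 mm.

13.2 mm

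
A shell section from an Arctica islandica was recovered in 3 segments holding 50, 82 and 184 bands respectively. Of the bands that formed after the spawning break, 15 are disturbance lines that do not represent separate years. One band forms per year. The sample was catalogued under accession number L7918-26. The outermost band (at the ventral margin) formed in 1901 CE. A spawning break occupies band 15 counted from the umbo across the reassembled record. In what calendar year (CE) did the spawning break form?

Total bands = 50 + 82 + 184 = 316.
Between band 15 and the ventral margin there are 316 − 15 = 301 bands.
Removing the 15 false bands leaves 301 − 15 = 286 true bands beyond the spawning break.
1901 − 286 = 1615 CE.

1615 CE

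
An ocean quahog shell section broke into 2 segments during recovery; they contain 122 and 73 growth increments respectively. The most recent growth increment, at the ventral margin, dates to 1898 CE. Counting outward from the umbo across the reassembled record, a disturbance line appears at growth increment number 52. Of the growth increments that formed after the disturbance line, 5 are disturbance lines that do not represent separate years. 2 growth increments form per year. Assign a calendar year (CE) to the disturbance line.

Total growth increments = 122 + 73 = 195.
195 − 52 = 143 growth increments lie beyond the disturbance line toward the ventral margin.
Excluding 5 false growth increments: 143 − 5 = 138.
138 growth increments at 2 per year is 138 / 2 = 69 years.
1898 − 69 = 1829 CE.

1829 CE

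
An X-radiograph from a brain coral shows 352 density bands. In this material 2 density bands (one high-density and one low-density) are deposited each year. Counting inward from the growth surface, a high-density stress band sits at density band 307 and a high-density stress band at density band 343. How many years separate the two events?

18 years

The two markers are separated by 343 − 307 = 36 density bands.
Dividing by 2 density bands per year: 36 / 2 = 18 years.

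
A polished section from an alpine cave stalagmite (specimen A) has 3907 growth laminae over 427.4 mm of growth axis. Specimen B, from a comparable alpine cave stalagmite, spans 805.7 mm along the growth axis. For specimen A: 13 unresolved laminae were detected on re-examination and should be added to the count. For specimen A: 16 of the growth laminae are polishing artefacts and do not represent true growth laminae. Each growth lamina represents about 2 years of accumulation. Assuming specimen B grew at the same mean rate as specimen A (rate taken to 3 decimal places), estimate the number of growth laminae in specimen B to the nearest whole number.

7325 growth laminae

Specimen A: adjusted count: 3907 − 16 + 13 = 3904 growth laminae.
Specimen A: at 2 years per growth lamina, 3904 × 2 = 7808 years.
A: 427.4 mm over 7808 years gives 427.4 / 7808 ≈ 0.055 mm/year.
Specimen B: 805.7 mm / 0.055 mm per year = 14649.09 years; at 2 years per growth lamina that is 14649.09 / 2 ≈ 7325 growth laminae.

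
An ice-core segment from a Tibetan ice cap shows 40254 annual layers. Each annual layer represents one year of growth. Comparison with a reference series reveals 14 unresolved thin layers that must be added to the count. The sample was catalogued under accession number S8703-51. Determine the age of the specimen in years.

40268 years

After corrections the count is 40254 + 14 = 40268 annual layers.
One annual layer per year makes the duration 40268 years.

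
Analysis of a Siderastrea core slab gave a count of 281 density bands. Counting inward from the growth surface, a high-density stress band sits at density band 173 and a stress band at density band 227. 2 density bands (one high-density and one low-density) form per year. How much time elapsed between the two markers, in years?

The two markers are separated by 227 − 173 = 54 density bands.
With 2 density bands per year, 54 / 2 = 27 years.

27 years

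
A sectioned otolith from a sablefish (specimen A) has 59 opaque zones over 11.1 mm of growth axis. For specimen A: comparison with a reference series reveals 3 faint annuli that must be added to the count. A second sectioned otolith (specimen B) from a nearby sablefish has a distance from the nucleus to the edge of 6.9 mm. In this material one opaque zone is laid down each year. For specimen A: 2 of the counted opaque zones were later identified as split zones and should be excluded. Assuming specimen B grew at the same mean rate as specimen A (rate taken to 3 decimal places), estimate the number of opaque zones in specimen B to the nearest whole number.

Specimen A: after corrections the count is 59 − 2 + 3 = 60 opaque zones.
A: Extension rate ≈ 11.1 / 60 = 0.185 mm/year.
Specimen B: 6.9 mm / 0.185 mm per year = 37.30 years ≈ 37 opaque zones.

37 opaque zones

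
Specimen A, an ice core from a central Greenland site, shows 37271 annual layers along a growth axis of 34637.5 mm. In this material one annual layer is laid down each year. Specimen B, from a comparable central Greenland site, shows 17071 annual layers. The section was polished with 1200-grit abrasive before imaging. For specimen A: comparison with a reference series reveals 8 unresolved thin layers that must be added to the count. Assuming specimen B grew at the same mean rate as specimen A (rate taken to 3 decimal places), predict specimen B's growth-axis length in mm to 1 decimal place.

Specimen A: adjusted count: 37271 + 8 = 37279 annual layers.
A: Extension rate ≈ 34637.5 / 37279 = 0.929 mm/yr.
Length of B = 0.929 × 17071 = 15859.0 mm.

15859.0 mm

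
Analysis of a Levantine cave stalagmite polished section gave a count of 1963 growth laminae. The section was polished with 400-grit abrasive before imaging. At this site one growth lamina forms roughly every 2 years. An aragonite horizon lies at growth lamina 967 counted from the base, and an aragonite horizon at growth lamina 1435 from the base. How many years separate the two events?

936 years

Separation: 1435 − 967 = 468 growth laminae.
468 growth laminae at 2 years each span 468 × 2 = 936 years.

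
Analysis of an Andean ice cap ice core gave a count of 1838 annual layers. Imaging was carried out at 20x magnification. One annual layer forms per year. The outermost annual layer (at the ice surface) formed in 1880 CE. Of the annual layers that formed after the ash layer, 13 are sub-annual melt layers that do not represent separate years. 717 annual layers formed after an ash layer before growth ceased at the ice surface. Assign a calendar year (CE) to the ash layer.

717 annual layers formed after the ash layer.
Excluding 13 false annual layers: 717 − 13 = 704.
1880 − 704 = 1176 CE.

1176 CE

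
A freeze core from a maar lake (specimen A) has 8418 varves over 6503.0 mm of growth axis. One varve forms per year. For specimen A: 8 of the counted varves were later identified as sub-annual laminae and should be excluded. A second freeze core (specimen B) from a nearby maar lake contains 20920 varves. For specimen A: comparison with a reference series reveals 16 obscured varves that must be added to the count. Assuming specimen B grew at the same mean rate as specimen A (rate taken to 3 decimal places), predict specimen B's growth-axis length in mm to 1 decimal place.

16150.2 mm

Specimen A: correcting the raw count gives 8418 − 8 + 16 = 8426 true varves.
A: 6503.0 mm over 8426 years gives 6503.0 / 8426 ≈ 0.772 mm/year.
For B, 0.772 mm/year × 20920 years = 16150.2 mm.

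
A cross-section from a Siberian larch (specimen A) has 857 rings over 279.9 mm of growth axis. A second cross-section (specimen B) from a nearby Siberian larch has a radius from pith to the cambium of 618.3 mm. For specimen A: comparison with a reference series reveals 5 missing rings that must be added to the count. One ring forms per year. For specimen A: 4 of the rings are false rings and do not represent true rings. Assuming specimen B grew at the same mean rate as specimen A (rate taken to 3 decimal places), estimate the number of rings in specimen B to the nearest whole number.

Specimen A: adjusted count: 857 − 4 + 5 = 858 rings.
A: 279.9 mm over 858 years gives 279.9 / 858 ≈ 0.326 mm per year.
Specimen B: 618.3 mm / 0.326 mm per year = 1896.63 years ≈ 1897 rings.

1897 rings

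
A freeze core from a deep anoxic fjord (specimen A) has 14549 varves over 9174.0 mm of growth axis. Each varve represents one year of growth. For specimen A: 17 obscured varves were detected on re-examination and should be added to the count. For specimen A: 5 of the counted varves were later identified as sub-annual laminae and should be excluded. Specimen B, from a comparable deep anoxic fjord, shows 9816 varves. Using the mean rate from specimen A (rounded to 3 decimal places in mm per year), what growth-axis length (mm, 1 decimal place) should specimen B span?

Specimen A: true varve count = 14549 − 5 + 17 = 14561.
A: 9174.0 mm over 14561 years gives 9174.0 / 14561 ≈ 0.630 mm/year.
For B, 0.630 mm/year × 9816 years = 6184.1 mm.

6184.1 mm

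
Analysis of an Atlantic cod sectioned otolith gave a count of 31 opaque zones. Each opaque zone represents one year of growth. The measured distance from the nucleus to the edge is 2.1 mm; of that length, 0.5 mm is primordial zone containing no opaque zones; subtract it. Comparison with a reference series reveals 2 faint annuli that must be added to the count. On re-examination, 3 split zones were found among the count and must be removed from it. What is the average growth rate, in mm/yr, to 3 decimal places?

0.053 mm/yr

Correcting the raw count gives 31 − 3 + 2 = 30 true opaque zones.
Net length = 2.1 − 0.5 = 1.6 mm.
Extension rate ≈ 1.6 / 30 = 0.053 mm/yr.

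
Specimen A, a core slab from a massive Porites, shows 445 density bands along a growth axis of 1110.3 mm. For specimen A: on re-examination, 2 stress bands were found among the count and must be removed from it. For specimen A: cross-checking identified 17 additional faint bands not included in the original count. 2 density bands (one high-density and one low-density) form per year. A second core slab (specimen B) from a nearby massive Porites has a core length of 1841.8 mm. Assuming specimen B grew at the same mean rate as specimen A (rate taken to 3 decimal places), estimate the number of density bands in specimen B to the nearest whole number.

763 density bands

Specimen A: correcting the raw count gives 445 − 2 + 17 = 460 true density bands.
Specimen A: with 2 density bands per year, 460 / 2 = 230 years.
A: Extension rate ≈ 1110.3 / 230 = 4.827 mm/yr.
For B, 1841.8 / 4.827 = 381.56 years; at 2 density bands per year that is 381.56 × 2 ≈ 763 density bands.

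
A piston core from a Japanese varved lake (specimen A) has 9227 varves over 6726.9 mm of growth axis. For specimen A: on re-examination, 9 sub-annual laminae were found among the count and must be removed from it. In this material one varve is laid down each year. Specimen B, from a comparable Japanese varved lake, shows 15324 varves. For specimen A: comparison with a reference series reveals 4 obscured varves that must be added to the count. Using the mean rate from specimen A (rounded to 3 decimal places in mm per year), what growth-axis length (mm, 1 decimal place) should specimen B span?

Specimen A: adjusted count: 9227 − 9 + 4 = 9222 varves.
A: Mean rate = 6726.9 mm / 9222 years ≈ 0.729 mm/year.
For B, 0.729 mm/year × 15324 years = 11171.2 mm.

11171.2 mm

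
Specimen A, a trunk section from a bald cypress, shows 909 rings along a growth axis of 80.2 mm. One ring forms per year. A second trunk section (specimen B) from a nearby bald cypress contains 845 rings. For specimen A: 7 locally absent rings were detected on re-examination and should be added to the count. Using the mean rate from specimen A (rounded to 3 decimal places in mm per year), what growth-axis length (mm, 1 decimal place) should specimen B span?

Specimen A: true ring count = 909 + 7 = 916.
A: Mean rate = 80.2 mm / 916 years ≈ 0.088 mm/year.
Length of B = 0.088 × 845 = 74.4 mm.

74.4 mm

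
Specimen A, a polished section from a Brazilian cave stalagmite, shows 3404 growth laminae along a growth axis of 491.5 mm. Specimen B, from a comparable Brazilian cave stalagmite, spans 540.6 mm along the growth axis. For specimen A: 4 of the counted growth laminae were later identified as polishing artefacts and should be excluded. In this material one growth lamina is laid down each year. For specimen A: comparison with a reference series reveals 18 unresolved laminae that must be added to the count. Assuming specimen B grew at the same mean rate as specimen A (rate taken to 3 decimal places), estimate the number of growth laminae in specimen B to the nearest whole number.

3754 growth laminae

Specimen A: adjusted count: 3404 − 4 + 18 = 3418 growth laminae.
A: 491.5 mm over 3418 years gives 491.5 / 3418 ≈ 0.144 mm/year.
Specimen B: 540.6 mm / 0.144 mm per year = 3754.17 years ≈ 3754 growth laminae.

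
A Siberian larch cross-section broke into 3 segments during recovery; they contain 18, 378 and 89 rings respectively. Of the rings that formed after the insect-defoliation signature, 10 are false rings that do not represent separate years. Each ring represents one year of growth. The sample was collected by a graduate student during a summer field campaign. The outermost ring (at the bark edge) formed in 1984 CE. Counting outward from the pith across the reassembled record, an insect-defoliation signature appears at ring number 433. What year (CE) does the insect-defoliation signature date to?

1942 CE

Total rings = 18 + 378 + 89 = 485.
485 − 433 = 52 rings lie beyond the insect-defoliation signature toward the bark edge.
Removing the 10 false rings leaves 52 − 10 = 42 true rings beyond the insect-defoliation signature.
The ring at the bark edge is 1984 CE, so the insect-defoliation signature dates to 1984 − 42 = 1942 CE.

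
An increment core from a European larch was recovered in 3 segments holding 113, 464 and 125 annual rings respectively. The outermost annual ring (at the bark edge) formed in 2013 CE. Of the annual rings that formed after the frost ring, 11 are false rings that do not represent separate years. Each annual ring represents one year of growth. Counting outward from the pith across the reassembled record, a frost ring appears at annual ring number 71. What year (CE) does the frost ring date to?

Total annual rings = 113 + 464 + 125 = 702.
702 − 71 = 631 annual rings lie beyond the frost ring toward the bark edge.
631 − 11 false = 620 true annual rings after the frost ring.
Counting back 620 years from 2013 CE places the frost ring in 2013 − 620 = 1393 CE.

1393 CE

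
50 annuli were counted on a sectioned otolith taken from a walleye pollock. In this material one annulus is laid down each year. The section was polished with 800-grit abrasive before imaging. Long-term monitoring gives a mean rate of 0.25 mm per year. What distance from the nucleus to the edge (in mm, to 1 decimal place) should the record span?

12.5 mm

50 years of growth are recorded.
Length ≈ 0.25 × 50 = 12.5 mm.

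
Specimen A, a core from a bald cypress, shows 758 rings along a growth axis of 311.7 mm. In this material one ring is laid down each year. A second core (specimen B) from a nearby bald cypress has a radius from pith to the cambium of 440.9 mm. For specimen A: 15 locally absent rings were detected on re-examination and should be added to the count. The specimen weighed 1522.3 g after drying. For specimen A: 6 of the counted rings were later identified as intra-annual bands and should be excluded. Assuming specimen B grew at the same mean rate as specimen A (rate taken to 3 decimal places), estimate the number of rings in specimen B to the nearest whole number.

Specimen A: correcting the raw count gives 758 − 6 + 15 = 767 true rings.
A: Mean rate = 311.7 mm / 767 years ≈ 0.406 mm per year.
B spans 440.9 / 0.406 = 1085.96 years ≈ 1086 rings.

1086 rings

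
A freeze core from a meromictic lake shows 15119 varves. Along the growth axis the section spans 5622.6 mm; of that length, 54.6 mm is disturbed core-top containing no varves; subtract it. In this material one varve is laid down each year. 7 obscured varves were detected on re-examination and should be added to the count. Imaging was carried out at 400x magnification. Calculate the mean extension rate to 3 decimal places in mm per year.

After corrections the count is 15119 + 7 = 15126 varves.
The growth record spans 5622.6 − 54.6 = 5568.0 mm.
5568.0 mm over 15126 years gives 5568.0 / 15126 ≈ 0.368 mm per year.

0.368 mm per year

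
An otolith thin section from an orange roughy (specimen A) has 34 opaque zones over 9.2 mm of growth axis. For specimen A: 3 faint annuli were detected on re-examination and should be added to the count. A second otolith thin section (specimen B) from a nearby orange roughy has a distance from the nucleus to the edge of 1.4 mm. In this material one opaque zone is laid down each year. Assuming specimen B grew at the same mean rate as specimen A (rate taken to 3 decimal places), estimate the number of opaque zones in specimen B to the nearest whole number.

6 opaque zones

Specimen A: after corrections the count is 34 + 3 = 37 opaque zones.
A: 9.2 mm over 37 years gives 9.2 / 37 ≈ 0.249 mm/year.
For B, 1.4 / 0.249 = 5.62 years ≈ 6 opaque zones.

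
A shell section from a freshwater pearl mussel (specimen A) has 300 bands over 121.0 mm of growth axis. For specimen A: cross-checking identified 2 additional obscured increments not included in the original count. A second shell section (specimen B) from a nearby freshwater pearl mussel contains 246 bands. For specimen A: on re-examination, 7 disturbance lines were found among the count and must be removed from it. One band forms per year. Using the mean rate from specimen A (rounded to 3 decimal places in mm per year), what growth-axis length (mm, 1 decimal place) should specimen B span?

100.9 mm

Specimen A: correcting the raw count gives 300 − 7 + 2 = 295 true bands.
A: Mean rate = 121.0 mm / 295 years ≈ 0.410 mm per year.
B's length ≈ 0.410 × 246 = 100.9 mm.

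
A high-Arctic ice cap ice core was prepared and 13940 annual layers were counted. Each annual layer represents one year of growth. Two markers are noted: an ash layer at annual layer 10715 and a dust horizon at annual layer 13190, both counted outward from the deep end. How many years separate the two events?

2475 years

13190 − 10715 = 2475 annual layers lie between the two events.
That is 2475 years at one annual layer per year.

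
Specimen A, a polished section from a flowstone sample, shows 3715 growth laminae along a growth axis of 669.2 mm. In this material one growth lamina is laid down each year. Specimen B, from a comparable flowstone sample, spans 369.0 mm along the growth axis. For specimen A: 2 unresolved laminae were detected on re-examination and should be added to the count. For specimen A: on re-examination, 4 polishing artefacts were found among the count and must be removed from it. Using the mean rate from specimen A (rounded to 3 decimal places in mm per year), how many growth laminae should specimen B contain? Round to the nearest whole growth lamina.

Specimen A: after corrections the count is 3715 − 4 + 2 = 3713 growth laminae.
A: Extension rate ≈ 669.2 / 3713 = 0.180 mm/yr.
B spans 369.0 / 0.180 = 2050.00 years ≈ 2050 growth laminae.

2050 growth laminae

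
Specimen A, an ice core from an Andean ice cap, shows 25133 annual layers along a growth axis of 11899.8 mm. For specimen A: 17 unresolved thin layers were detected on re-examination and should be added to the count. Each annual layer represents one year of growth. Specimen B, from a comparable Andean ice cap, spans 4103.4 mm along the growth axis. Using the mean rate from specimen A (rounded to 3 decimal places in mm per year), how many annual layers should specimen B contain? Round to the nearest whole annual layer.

8675 annual layers

Specimen A: adjusted count: 25133 + 17 = 25150 annual layers.
A: Mean rate = 11899.8 mm / 25150 years ≈ 0.473 mm/year.
B spans 4103.4 / 0.473 = 8675.26 years ≈ 8675 annual layers.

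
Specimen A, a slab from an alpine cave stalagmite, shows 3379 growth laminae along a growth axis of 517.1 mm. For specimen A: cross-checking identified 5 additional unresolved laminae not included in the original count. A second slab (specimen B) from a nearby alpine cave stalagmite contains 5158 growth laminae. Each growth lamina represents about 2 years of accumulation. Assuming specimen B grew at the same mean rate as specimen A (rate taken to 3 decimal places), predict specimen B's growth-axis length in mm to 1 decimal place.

Specimen A: correcting the raw count gives 3379 + 5 = 3384 true growth laminae.
Specimen A: at 2 years per growth lamina, 3384 × 2 = 6768 years.
A: 517.1 mm over 6768 years gives 517.1 / 6768 ≈ 0.076 mm/yr.
Specimen B: multiplying by 2 years per growth lamina: 5158 × 2 = 10316 years. B's length ≈ 0.076 × 10316 = 784.0 mm.

784.0 mm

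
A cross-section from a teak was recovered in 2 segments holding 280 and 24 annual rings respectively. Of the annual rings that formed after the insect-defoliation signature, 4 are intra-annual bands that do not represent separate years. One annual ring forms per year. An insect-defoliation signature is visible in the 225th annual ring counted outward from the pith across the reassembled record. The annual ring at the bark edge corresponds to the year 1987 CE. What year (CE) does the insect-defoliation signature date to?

1912 CE

Total annual rings = 280 + 24 = 304.
Between annual ring 225 and the bark edge there are 304 − 225 = 79 annual rings.
Excluding 4 false annual rings: 79 − 4 = 75.
The annual ring at the bark edge is 1987 CE, so the insect-defoliation signature dates to 1987 − 75 = 1912 CE.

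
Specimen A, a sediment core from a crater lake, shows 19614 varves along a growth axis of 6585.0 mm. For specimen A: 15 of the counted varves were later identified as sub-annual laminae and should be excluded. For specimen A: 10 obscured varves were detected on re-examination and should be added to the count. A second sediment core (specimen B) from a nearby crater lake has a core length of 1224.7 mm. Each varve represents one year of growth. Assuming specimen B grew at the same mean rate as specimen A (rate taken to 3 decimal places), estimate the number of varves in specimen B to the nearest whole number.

Specimen A: adjusted count: 19614 − 15 + 10 = 19609 varves.
A: Extension rate ≈ 6585.0 / 19609 = 0.336 mm per year.
For B, 1224.7 / 0.336 = 3644.94 years ≈ 3645 varves.

3645 varves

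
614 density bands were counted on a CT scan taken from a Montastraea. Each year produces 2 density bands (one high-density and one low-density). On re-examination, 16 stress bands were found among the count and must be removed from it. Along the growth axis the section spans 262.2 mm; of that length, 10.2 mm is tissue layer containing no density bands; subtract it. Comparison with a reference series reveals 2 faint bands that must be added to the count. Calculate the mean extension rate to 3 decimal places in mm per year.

0.840 mm per year

Adjusted count: 614 − 16 + 2 = 600 density bands.
Dividing by 2 density bands per year: 600 / 2 = 300 years.
Removing the 10.2 mm offcut leaves 262.2 − 10.2 = 252.0 mm.
Mean rate = 252.0 mm / 300 years ≈ 0.840 mm per year.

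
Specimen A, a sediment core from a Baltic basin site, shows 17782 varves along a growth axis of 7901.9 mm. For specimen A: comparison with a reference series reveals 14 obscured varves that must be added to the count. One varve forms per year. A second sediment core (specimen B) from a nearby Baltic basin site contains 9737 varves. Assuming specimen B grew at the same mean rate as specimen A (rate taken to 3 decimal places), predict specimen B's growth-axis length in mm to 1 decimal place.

Specimen A: true varve count = 17782 + 14 = 17796.
A: 7901.9 mm over 17796 years gives 7901.9 / 17796 ≈ 0.444 mm per year.
B's length ≈ 0.444 × 9737 = 4323.2 mm.

4323.2 mm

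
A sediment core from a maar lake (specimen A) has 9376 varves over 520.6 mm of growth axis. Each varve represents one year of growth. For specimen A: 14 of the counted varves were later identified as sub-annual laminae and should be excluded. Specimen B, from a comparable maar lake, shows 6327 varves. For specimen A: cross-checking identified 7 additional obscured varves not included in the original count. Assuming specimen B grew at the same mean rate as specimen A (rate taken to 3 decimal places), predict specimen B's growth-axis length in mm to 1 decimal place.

Specimen A: true varve count = 9376 − 14 + 7 = 9369.
A: 520.6 mm over 9369 years gives 520.6 / 9369 ≈ 0.056 mm/year.
For B, 0.056 mm/year × 6327 years = 354.3 mm.

354.3 mm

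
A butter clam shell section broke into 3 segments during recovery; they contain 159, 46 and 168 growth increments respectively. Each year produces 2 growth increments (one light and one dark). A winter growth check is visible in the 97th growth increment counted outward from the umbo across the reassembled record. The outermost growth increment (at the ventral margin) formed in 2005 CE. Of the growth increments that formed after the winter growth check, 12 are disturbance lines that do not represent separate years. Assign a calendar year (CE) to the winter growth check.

Total growth increments = 159 + 46 + 168 = 373.
The winter growth check sits at growth increment 97 from the umbo, so 373 − 97 = 276 growth increments formed after it.
Excluding 12 false growth increments: 276 − 12 = 264.
Dividing by 2 growth increments per year: 264 / 2 = 132 years.
2005 − 132 = 1873 CE.

1873 CE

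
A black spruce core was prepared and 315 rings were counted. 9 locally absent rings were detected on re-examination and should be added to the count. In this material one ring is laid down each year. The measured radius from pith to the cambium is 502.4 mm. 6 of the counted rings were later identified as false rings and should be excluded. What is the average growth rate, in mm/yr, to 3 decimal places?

1.580 mm/yr

After corrections the count is 315 − 6 + 9 = 318 rings.
502.4 mm over 318 years gives 502.4 / 318 ≈ 1.580 mm/yr.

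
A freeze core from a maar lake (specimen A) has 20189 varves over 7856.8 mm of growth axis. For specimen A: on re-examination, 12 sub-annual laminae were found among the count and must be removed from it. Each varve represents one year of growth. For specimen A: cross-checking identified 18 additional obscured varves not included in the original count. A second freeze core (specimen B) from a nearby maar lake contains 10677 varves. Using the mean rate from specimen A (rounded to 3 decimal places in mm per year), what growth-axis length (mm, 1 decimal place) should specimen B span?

Specimen A: true varve count = 20189 − 12 + 18 = 20195.
A: Extension rate ≈ 7856.8 / 20195 = 0.389 mm per year.
For B, 0.389 mm/year × 10677 years = 4153.4 mm.

4153.4 mm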